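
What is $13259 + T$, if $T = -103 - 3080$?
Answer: $10076$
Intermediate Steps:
$T = -3183$ ($T = -103 - 3080 = -3183$)
$13259 + T = 13259 - 3183 = 10076$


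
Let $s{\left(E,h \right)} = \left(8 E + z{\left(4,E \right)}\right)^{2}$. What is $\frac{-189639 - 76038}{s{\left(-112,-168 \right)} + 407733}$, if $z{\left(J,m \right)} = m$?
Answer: $- \frac{88559}{474599} \approx -0.1866$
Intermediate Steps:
$s{\left(E,h \right)} = 81 E^{2}$ ($s{\left(E,h \right)} = \left(8 E + E\right)^{2} = \left(9 E\right)^{2} = 81 E^{2}$)
$\frac{-189639 - 76038}{s{\left(-112,-168 \right)} + 407733} = \frac{-189639 - 76038}{81 \left(-112\right)^{2} + 407733} = - \frac{265677}{81 \cdot 12544 + 407733} = - \frac{265677}{1016064 + 407733} = - \frac{265677}{1423797} = \left(-265677\right) \frac{1}{1423797} = - \frac{88559}{474599}$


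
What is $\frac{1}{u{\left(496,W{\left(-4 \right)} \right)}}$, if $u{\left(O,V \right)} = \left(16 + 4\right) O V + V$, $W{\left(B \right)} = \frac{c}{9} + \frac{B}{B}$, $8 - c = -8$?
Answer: $\frac{3}{82675} \approx 3.6287 \cdot 10^{-5}$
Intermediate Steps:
$c = 16$ ($c = 8 - -8 = 8 + 8 = 16$)
$W{\left(B \right)} = \frac{25}{9}$ ($W{\left(B \right)} = \frac{16}{9} + \frac{B}{B} = 16 \cdot \frac{1}{9} + 1 = \frac{16}{9} + 1 = \frac{25}{9}$)
$u{\left(O,V \right)} = V + 20 O V$ ($u{\left(O,V \right)} = 20 O V + V = V + 20 O V$)
$\frac{1}{u{\left(496,W{\left(-4 \right)} \right)}} = \frac{1}{\frac{25}{9} \left(1 + 20 \cdot 496\right)} = \frac{1}{\frac{25}{9} \left(1 + 9920\right)} = \frac{1}{\frac{25}{9} \cdot 9921} = \frac{1}{\frac{82675}{3}} = \frac{3}{82675}$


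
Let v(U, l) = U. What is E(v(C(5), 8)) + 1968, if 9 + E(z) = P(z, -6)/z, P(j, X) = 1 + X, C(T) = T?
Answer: 1958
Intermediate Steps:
E(z) = -9 - 5/z (E(z) = -9 + (1 - 6)/z = -9 - 5/z)
E(v(C(5), 8)) + 1968 = (-9 - 5/5) + 1968 = (-9 - 5*⅕) + 1968 = (-9 - 1) + 1968 = -10 + 1968 = 1958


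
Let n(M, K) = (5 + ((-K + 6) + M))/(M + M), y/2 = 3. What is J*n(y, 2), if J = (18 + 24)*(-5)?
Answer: -525/2 ≈ -262.50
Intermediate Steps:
y = 6 (y = 2*3 = 6)
J = -210 (J = 42*(-5) = -210)
n(M, K) = (11 + M - K)/(2*M) (n(M, K) = (5 + ((6 - K) + M))/((2*M)) = (5 + (6 + M - K))*(1/(2*M)) = (11 + M - K)*(1/(2*M)) = (11 + M - K)/(2*M))
J*n(y, 2) = -105*(11 + 6 - 1*2)/6 = -105*(11 + 6 - 2)/6 = -105*15/6 = -210*5/4 = -525/2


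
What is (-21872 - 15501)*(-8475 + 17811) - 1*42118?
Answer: -348956446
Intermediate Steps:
(-21872 - 15501)*(-8475 + 17811) - 1*42118 = -37373*9336 - 42118 = -348914328 - 42118 = -348956446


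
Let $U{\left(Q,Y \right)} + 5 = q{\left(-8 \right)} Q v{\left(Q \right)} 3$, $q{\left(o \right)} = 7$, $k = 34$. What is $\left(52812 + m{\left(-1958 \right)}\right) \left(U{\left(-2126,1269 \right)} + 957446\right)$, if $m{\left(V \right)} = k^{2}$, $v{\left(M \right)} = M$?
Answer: $5174173203216$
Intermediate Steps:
$m{\left(V \right)} = 1156$ ($m{\left(V \right)} = 34^{2} = 1156$)
$U{\left(Q,Y \right)} = -5 + 21 Q^{2}$ ($U{\left(Q,Y \right)} = -5 + 7 Q Q 3 = -5 + 7 Q^{2} \cdot 3 = -5 + 7 \cdot 3 Q^{2} = -5 + 21 Q^{2}$)
$\left(52812 + m{\left(-1958 \right)}\right) \left(U{\left(-2126,1269 \right)} + 957446\right) = \left(52812 + 1156\right) \left(\left(-5 + 21 \left(-2126\right)^{2}\right) + 957446\right) = 53968 \left(\left(-5 + 21 \cdot 4519876\right) + 957446\right) = 53968 \left(\left(-5 + 94917396\right) + 957446\right) = 53968 \left(94917391 + 957446\right) = 53968 \cdot 95874837 = 5174173203216$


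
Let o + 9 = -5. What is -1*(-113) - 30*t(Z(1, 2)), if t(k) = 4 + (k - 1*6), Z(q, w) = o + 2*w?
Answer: 473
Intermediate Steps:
o = -14 (o = -9 - 5 = -14)
Z(q, w) = -14 + 2*w
t(k) = -2 + k (t(k) = 4 + (k - 6) = 4 + (-6 + k) = -2 + k)
-1*(-113) - 30*t(Z(1, 2)) = -1*(-113) - 30*(-2 + (-14 + 2*2)) = 113 - 30*(-2 + (-14 + 4)) = 113 - 30*(-2 - 10) = 113 - 30*(-12) = 113 + 360 = 473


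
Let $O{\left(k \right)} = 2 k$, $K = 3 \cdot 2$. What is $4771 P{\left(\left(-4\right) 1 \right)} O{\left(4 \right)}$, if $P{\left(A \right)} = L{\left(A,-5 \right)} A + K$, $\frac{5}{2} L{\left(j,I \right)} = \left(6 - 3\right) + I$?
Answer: $\frac{1755728}{5} \approx 3.5115 \cdot 10^{5}$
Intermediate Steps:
$L{\left(j,I \right)} = \frac{6}{5} + \frac{2 I}{5}$ ($L{\left(j,I \right)} = \frac{2 \left(\left(6 - 3\right) + I\right)}{5} = \frac{2 \left(3 + I\right)}{5} = \frac{6}{5} + \frac{2 I}{5}$)
$K = 6$
$P{\left(A \right)} = 6 - \frac{4 A}{5}$ ($P{\left(A \right)} = \left(\frac{6}{5} + \frac{2}{5} \left(-5\right)\right) A + 6 = \left(\frac{6}{5} - 2\right) A + 6 = - \frac{4 A}{5} + 6 = 6 - \frac{4 A}{5}$)
$4771 P{\left(\left(-4\right) 1 \right)} O{\left(4 \right)} = 4771 \left(6 - \frac{4 \left(\left(-4\right) 1\right)}{5}\right) 2 \cdot 4 = 4771 \left(6 - - \frac{16}{5}\right) 8 = 4771 \left(6 + \frac{16}{5}\right) 8 = 4771 \cdot \frac{46}{5} \cdot 8 = 4771 \cdot \frac{368}{5} = \frac{1755728}{5}$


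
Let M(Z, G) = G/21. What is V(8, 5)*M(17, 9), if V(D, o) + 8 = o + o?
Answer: 6/7 ≈ 0.85714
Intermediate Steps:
V(D, o) = -8 + 2*o (V(D, o) = -8 + (o + o) = -8 + 2*o)
M(Z, G) = G/21 (M(Z, G) = G*(1/21) = G/21)
V(8, 5)*M(17, 9) = (-8 + 2*5)*((1/21)*9) = (-8 + 10)*(3/7) = 2*(3/7) = 6/7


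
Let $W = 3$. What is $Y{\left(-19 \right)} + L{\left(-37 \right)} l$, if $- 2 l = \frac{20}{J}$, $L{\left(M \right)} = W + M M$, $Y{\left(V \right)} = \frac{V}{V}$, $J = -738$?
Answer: $\frac{7229}{369} \approx 19.591$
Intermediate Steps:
$Y{\left(V \right)} = 1$
$L{\left(M \right)} = 3 + M^{2}$ ($L{\left(M \right)} = 3 + M M = 3 + M^{2}$)
$l = \frac{5}{369}$ ($l = - \frac{20 \frac{1}{-738}}{2} = - \frac{20 \left(- \frac{1}{738}\right)}{2} = \left(- \frac{1}{2}\right) \left(- \frac{10}{369}\right) = \frac{5}{369} \approx 0.01355$)
$Y{\left(-19 \right)} + L{\left(-37 \right)} l = 1 + \left(3 + \left(-37\right)^{2}\right) \frac{5}{369} = 1 + \left(3 + 1369\right) \frac{5}{369} = 1 + 1372 \cdot \frac{5}{369} = 1 + \frac{6860}{369} = \frac{7229}{369}$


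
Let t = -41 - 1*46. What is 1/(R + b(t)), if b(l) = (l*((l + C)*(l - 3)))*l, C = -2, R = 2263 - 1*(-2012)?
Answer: 1/60631965 ≈ 1.6493e-8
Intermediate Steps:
R = 4275 (R = 2263 + 2012 = 4275)
t = -87 (t = -41 - 46 = -87)
b(l) = l²*(-3 + l)*(-2 + l) (b(l) = (l*((l - 2)*(l - 3)))*l = (l*((-2 + l)*(-3 + l)))*l = (l*((-3 + l)*(-2 + l)))*l = (l*(-3 + l)*(-2 + l))*l = l²*(-3 + l)*(-2 + l))
1/(R + b(t)) = 1/(4275 + (-87)²*(6 + (-87)² - 5*(-87))) = 1/(4275 + 7569*(6 + 7569 + 435)) = 1/(4275 + 7569*8010) = 1/(4275 + 60627690) = 1/60631965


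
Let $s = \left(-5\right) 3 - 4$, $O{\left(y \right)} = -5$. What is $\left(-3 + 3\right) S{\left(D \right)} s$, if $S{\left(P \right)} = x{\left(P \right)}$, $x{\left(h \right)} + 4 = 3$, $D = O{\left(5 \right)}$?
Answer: $0$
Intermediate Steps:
$D = -5$
$x{\left(h \right)} = -1$ ($x{\left(h \right)} = -4 + 3 = -1$)
$s = -19$ ($s = -15 - 4 = -19$)
$S{\left(P \right)} = -1$
$\left(-3 + 3\right) S{\left(D \right)} s = \left(-3 + 3\right) \left(-1\right) \left(-19\right) = 0 \left(-1\right) \left(-19\right) = 0 \left(-19\right) = 0$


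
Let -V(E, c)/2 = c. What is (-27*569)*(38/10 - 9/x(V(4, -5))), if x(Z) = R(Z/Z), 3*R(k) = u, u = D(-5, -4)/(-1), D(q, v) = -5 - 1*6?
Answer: -1136862/55 ≈ -20670.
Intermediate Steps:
D(q, v) = -11 (D(q, v) = -5 - 6 = -11)
V(E, c) = -2*c
u = 11 (u = -11/(-1) = -11*(-1) = 11)
R(k) = 11/3 (R(k) = (1/3)*11 = 11/3)
x(Z) = 11/3
(-27*569)*(38/10 - 9/x(V(4, -5))) = (-27*569)*(38/10 - 9/11/3) = -15363*(38*(1/10) - 9*3/11) = -15363*(19/5 - 27/11) = -15363*74/55 = -1136862/55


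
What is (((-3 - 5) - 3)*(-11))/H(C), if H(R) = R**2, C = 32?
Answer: 121/1024 ≈ 0.11816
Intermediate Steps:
(((-3 - 5) - 3)*(-11))/H(C) = (((-3 - 5) - 3)*(-11))/(32**2) = ((-8 - 3)*(-11))/1024 = -11*(-11)*(1/1024) = 121*(1/1024) = 121/1024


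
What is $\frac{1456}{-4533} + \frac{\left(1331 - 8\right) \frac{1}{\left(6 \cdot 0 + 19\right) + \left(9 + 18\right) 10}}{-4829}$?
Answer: $- \frac{2037963095}{6326168673} \approx -0.32215$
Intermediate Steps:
$\frac{1456}{-4533} + \frac{\left(1331 - 8\right) \frac{1}{\left(6 \cdot 0 + 19\right) + \left(9 + 18\right) 10}}{-4829} = 1456 \left(- \frac{1}{4533}\right) + \frac{1323}{\left(0 + 19\right) + 27 \cdot 10} \left(- \frac{1}{4829}\right) = - \frac{1456}{4533} + \frac{1323}{19 + 270} \left(- \frac{1}{4829}\right) = - \frac{1456}{4533} + \frac{1323}{289} \left(- \frac{1}{4829}\right) = - \frac{1456}{4533} - \frac{1323}{1395581} = - \frac{2037963095}{6326168673}$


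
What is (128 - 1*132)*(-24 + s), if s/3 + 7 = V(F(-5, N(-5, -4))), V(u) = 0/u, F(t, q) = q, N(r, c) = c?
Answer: 180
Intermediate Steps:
V(u) = 0
s = -21 (s = -21 + 3*0 = -21 + 0 = -21)
(128 - 1*132)*(-24 + s) = (128 - 1*132)*(-24 - 21) = (128 - 132)*(-45) = -4*(-45) = 180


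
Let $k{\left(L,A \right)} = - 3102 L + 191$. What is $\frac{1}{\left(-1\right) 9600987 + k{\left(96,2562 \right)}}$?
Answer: $- \frac{1}{9898588} \approx -1.0102 \cdot 10^{-7}$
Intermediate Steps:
$k{\left(L,A \right)} = 191 - 3102 L$
$\frac{1}{\left(-1\right) 9600987 + k{\left(96,2562 \right)}} = \frac{1}{\left(-1\right) 9600987 + \left(191 - 297792\right)} = \frac{1}{-9600987 + \left(191 - 297792\right)} = \frac{1}{-9600987 - 297601} = \frac{1}{-9898588} = - \frac{1}{9898588}$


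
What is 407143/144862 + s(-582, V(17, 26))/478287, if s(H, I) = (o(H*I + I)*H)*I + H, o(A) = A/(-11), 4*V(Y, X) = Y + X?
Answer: -4692785542847/1016188967112 ≈ -4.6180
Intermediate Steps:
V(Y, X) = X/4 + Y/4 (V(Y, X) = (Y + X)/4 = (X + Y)/4 = X/4 + Y/4)
o(A) = -A/11 (o(A) = A*(-1/11) = -A/11)
s(H, I) = H + H*I*(-I/11 - H*I/11) (s(H, I) = ((-(H*I + I)/11)*H)*I + H = ((-(I + H*I)/11)*H)*I + H = ((-I/11 - H*I/11)*H)*I + H = (H*(-I/11 - H*I/11))*I + H = H*I*(-I/11 - H*I/11) + H = H + H*I*(-I/11 - H*I/11))
407143/144862 + s(-582, V(17, 26))/478287 = 407143/144862 + ((1/11)*(-582)*(11 - ((¼)*26 + (¼)*17)²*(1 - 582)))/478287 = 407143*(1/144862) + ((1/11)*(-582)*(11 - 1*(13/2 + 17/4)²*(-581)))*(1/478287) = 407143/144862 + ((1/11)*(-582)*(11 - 1*(43/4)²*(-581)))*(1/478287) = 407143/144862 + ((1/11)*(-582)*(11 - 1*1849/16*(-581)))*(1/478287) = 407143/144862 + ((1/11)*(-582)*(11 + 1074269/16))*(1/478287) = 407143/144862 + ((1/11)*(-582)*(1074445/16))*(1/478287) = 407143/144862 - 312663495/88*1/478287 = 407143/144862 - 104221165/14029752 = -4692785542847/1016188967112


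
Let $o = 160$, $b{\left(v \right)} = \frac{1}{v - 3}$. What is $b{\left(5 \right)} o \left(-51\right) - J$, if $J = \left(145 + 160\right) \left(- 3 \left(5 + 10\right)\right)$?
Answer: $9645$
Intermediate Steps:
$b{\left(v \right)} = \frac{1}{-3 + v}$
$J = -13725$ ($J = 305 \left(\left(-3\right) 15\right) = 305 \left(-45\right) = -13725$)
$b{\left(5 \right)} o \left(-51\right) - J = \frac{1}{-3 + 5} \cdot 160 \left(-51\right) - -13725 = \frac{1}{2} \cdot 160 \left(-51\right) + 13725 = 80 \left(-51\right) + 13725 = -4080 + 13725 = 9645$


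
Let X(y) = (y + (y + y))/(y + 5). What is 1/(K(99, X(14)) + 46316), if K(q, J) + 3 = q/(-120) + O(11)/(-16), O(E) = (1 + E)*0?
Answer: 40/1852487 ≈ 2.1593e-5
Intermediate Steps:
O(E) = 0
X(y) = 3*y/(5 + y) (X(y) = (y + 2*y)/(5 + y) = (3*y)/(5 + y) = 3*y/(5 + y))
K(q, J) = -3 - q/120 (K(q, J) = -3 + (q/(-120) + 0/(-16)) = -3 + (q*(-1/120) + 0*(-1/16)) = -3 + (-q/120 + 0) = -3 - q/120)
1/(K(99, X(14)) + 46316) = 1/((-3 - 1/120*99) + 46316) = 1/((-3 - 33/40) + 46316) = 1/(-153/40 + 46316) = 1/(1852487/40) = 40/1852487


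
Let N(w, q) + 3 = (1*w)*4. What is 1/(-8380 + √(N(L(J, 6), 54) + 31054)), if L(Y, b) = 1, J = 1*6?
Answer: -1676/14038669 - √31055/70193345 ≈ -0.00012190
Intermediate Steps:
J = 6
N(w, q) = -3 + 4*w (N(w, q) = -3 + (1*w)*4 = -3 + w*4 = -3 + 4*w)
1/(-8380 + √(N(L(J, 6), 54) + 31054)) = 1/(-8380 + √((-3 + 4*1) + 31054)) = 1/(-8380 + √((-3 + 4) + 31054)) = 1/(-8380 + √(1 + 31054)) = 1/(-8380 + √31055)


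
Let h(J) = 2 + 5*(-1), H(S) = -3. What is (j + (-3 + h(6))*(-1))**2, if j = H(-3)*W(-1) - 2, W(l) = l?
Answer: 49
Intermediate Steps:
h(J) = -3 (h(J) = 2 - 5 = -3)
j = 1 (j = -3*(-1) - 2 = 3 - 2 = 1)
(j + (-3 + h(6))*(-1))**2 = (1 + (-3 - 3)*(-1))**2 = (1 - 6*(-1))**2 = (1 + 6)**2 = 7**2 = 49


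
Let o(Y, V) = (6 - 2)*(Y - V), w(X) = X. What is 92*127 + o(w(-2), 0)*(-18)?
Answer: 11828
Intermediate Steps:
o(Y, V) = -4*V + 4*Y (o(Y, V) = 4*(Y - V) = -4*V + 4*Y)
92*127 + o(w(-2), 0)*(-18) = 92*127 + (-4*0 + 4*(-2))*(-18) = 11684 + (0 - 8)*(-18) = 11684 - 8*(-18) = 11684 + 144 = 11828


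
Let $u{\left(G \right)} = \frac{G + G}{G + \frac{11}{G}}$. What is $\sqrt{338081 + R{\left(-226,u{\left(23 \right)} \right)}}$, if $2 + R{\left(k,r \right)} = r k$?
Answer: $\frac{2 \sqrt{170928330}}{45} \approx 581.06$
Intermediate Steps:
$u{\left(G \right)} = \frac{2 G}{G + \frac{11}{G}}$
$R{\left(k,r \right)} = -2 + k r$ ($R{\left(k,r \right)} = -2 + r k = -2 + k r$)
$\sqrt{338081 + R{\left(-226,u{\left(23 \right)} \right)}} = \sqrt{338081 - \left(2 + 226 \frac{2 \cdot 23^{2}}{11 + 23^{2}}\right)} = \sqrt{338081 - \left(2 + 226 \cdot 2 \cdot 529 \frac{1}{11 + 529}\right)} = \sqrt{338081 - \left(2 + 226 \cdot 2 \cdot 529 \cdot \frac{1}{540}\right)} = \sqrt{338081 - \frac{60047}{135}} = \sqrt{\frac{45580888}{135}} = \frac{2 \sqrt{170928330}}{45}$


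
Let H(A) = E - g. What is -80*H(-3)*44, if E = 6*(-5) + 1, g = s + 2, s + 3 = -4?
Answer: 84480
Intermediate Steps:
s = -7 (s = -3 - 4 = -7)
g = -5 (g = -7 + 2 = -5)
E = -29 (E = -30 + 1 = -29)
H(A) = -24 (H(A) = -29 - 1*(-5) = -29 + 5 = -24)
-80*H(-3)*44 = -80*(-24)*44 = 1920*44 = 84480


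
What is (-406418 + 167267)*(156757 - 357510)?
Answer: 48010280703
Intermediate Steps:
(-406418 + 167267)*(156757 - 357510) = -239151*(-200753) = 48010280703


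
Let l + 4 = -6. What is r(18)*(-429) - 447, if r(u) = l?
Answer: 3843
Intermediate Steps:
l = -10 (l = -4 - 6 = -10)
r(u) = -10
r(18)*(-429) - 447 = -10*(-429) - 447 = 4290 - 447 = 3843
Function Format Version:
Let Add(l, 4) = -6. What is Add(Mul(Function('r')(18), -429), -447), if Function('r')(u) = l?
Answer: 3843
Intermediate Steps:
l = -10 (l = Add(-4, -6) = -10)
Function('r')(u) = -10
Add(Mul(Function('r')(18), -429), -447) = Add(Mul(-10, -429), -447) = Add(4290, -447) = 3843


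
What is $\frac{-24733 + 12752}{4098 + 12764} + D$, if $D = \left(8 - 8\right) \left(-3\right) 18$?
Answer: $- \frac{11981}{16862} \approx -0.71053$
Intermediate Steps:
$D = 0$ ($D = 0 \left(-3\right) 18 = 0 \cdot 18 = 0$)
$\frac{-24733 + 12752}{4098 + 12764} + D = \frac{-24733 + 12752}{4098 + 12764} + 0 = - \frac{11981}{16862} + 0 = - \frac{11981}{16862}$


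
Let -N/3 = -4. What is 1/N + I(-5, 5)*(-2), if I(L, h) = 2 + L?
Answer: 73/12 ≈ 6.0833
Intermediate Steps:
N = 12 (N = -3*(-4) = 12)
1/N + I(-5, 5)*(-2) = 1/12 + (2 - 5)*(-2) = 1/12 - 3*(-2) = 1/12 + 6 = 73/12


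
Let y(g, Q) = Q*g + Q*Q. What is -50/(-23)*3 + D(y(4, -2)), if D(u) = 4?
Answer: 242/23 ≈ 10.522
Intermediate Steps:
y(g, Q) = Q² + Q*g (y(g, Q) = Q*g + Q² = Q² + Q*g)
-50/(-23)*3 + D(y(4, -2)) = -50/(-23)*3 + 4 = -50*(-1/23)*3 + 4 = (50/23)*3 + 4 = 150/23 + 4 = 242/23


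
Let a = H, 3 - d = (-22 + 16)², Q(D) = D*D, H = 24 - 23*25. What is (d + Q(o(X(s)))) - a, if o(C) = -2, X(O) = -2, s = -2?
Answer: 522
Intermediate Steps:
H = -551 (H = 24 - 575 = -551)
Q(D) = D²
d = -33 (d = 3 - (-22 + 16)² = 3 - 1*(-6)² = 3 - 1*36 = 3 - 36 = -33)
a = -551
(d + Q(o(X(s)))) - a = (-33 + (-2)²) - 1*(-551) = (-33 + 4) + 551 = -29 + 551 = 522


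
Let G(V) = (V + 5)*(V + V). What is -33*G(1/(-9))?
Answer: 968/27 ≈ 35.852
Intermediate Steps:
G(V) = 2*V*(5 + V) (G(V) = (5 + V)*(2*V) = 2*V*(5 + V))
-33*G(1/(-9)) = -66*(5 + 1/(-9))/(-9) = -66*(-1)*(5 - ⅑)/9 = -66*(-1)*44/(9*9) = -33*(-88/81) = 968/27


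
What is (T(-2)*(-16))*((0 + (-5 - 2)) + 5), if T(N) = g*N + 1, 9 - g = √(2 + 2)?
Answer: -416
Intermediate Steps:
g = 7 (g = 9 - √(2 + 2) = 9 - √4 = 9 - 1*2 = 9 - 2 = 7)
T(N) = 1 + 7*N (T(N) = 7*N + 1 = 1 + 7*N)
(T(-2)*(-16))*((0 + (-5 - 2)) + 5) = ((1 + 7*(-2))*(-16))*((0 + (-5 - 2)) + 5) = ((1 - 14)*(-16))*((0 - 7) + 5) = (-13*(-16))*(-7 + 5) = 208*(-2) = -416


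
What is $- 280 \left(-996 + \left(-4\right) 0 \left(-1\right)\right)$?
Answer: $278880$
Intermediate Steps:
$- 280 \left(-996 + \left(-4\right) 0 \left(-1\right)\right) = - 280 \left(-996 + 0 \left(-1\right)\right) = - 280 \left(-996 + 0\right) = \left(-280\right) \left(-996\right) = 278880$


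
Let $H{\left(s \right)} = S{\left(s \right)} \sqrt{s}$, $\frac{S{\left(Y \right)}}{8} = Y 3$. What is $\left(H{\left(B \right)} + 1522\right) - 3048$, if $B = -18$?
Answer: $-1526 - 1296 i \sqrt{2} \approx -1526.0 - 1832.8 i$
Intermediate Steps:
$S{\left(Y \right)} = 24 Y$ ($S{\left(Y \right)} = 8 Y 3 = 8 \cdot 3 Y = 24 Y$)
$H{\left(s \right)} = 24 s^{\frac{3}{2}}$ ($H{\left(s \right)} = 24 s \sqrt{s} = 24 s^{\frac{3}{2}}$)
$\left(H{\left(B \right)} + 1522\right) - 3048 = \left(24 \left(-18\right)^{\frac{3}{2}} + 1522\right) - 3048 = \left(24 \left(- 54 i \sqrt{2}\right) + 1522\right) - 3048 = \left(- 1296 i \sqrt{2} + 1522\right) - 3048 = \left(1522 - 1296 i \sqrt{2}\right) - 3048 = -1526 - 1296 i \sqrt{2}$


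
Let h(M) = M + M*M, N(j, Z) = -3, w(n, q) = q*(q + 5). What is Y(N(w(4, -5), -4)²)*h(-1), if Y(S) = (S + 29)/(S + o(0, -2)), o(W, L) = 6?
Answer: 0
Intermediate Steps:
w(n, q) = q*(5 + q)
h(M) = M + M²
Y(S) = (29 + S)/(6 + S) (Y(S) = (S + 29)/(S + 6) = (29 + S)/(6 + S))
Y(N(w(4, -5), -4)²)*h(-1) = ((29 + (-3)²)/(6 + (-3)²))*(-(1 - 1)) = ((29 + 9)/(6 + 9))*(-1*0) = (38/15)*0 = 0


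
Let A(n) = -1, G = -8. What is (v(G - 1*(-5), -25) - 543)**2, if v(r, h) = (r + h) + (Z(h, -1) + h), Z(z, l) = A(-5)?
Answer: 356409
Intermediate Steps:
Z(z, l) = -1
v(r, h) = -1 + r + 2*h (v(r, h) = (r + h) + (-1 + h) = (h + r) + (-1 + h) = -1 + r + 2*h)
(v(G - 1*(-5), -25) - 543)**2 = ((-1 + (-8 - 1*(-5)) + 2*(-25)) - 543)**2 = ((-1 + (-8 + 5) - 50) - 543)**2 = ((-1 - 3 - 50) - 543)**2 = (-54 - 543)**2 = (-597)**2 = 356409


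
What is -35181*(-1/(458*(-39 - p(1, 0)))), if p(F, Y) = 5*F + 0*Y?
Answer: -35181/20152 ≈ -1.7458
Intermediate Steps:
p(F, Y) = 5*F (p(F, Y) = 5*F + 0 = 5*F)
-35181*(-1/(458*(-39 - p(1, 0)))) = -35181*(-1/(458*(-39 - 5))) = -35181/((-44*(-458))) = -35181/20152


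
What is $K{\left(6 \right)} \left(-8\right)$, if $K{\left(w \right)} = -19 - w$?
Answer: $200$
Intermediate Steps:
$K{\left(6 \right)} \left(-8\right) = \left(-19 - 6\right) \left(-8\right) = \left(-25\right) \left(-8\right) = 200$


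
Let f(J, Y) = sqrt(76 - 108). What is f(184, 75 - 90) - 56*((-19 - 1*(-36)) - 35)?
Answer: 1008 + 4*I*sqrt(2) ≈ 1008.0 + 5.6569*I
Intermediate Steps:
f(J, Y) = 4*I*sqrt(2) (f(J, Y) = sqrt(-32) = 4*I*sqrt(2))
f(184, 75 - 90) - 56*((-19 - 1*(-36)) - 35) = 4*I*sqrt(2) - 56*((-19 - 1*(-36)) - 35) = 4*I*sqrt(2) - 56*((-19 + 36) - 35) = 4*I*sqrt(2) - 56*(17 - 35) = 4*I*sqrt(2) - 56*(-18) = 4*I*sqrt(2) - 1*(-1008) = 4*I*sqrt(2) + 1008 = 1008 + 4*I*sqrt(2)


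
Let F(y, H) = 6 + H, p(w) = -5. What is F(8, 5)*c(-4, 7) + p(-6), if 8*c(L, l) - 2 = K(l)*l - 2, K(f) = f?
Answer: 499/8 ≈ 62.375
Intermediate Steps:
c(L, l) = l**2/8 (c(L, l) = 1/4 + (l*l - 2)/8 = 1/4 + (l**2 - 2)/8 = 1/4 + (-2 + l**2)/8 = 1/4 + (-1/4 + l**2/8) = l**2/8)
F(8, 5)*c(-4, 7) + p(-6) = (6 + 5)*((1/8)*7**2) - 5 = 11*((1/8)*49) - 5 = 11*(49/8) - 5 = 539/8 - 5 = 499/8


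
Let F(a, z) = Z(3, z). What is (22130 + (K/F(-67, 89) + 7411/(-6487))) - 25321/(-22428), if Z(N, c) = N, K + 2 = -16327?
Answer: 2427796948951/145490436 ≈ 16687.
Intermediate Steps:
K = -16329 (K = -2 - 16327 = -16329)
F(a, z) = 3
(22130 + (K/F(-67, 89) + 7411/(-6487))) - 25321/(-22428) = (22130 + (-16329/3 + 7411/(-6487))) - 25321/(-22428) = (22130 + (-16329*⅓ + 7411*(-1/6487))) - 25321*(-1/22428) = (22130 + (-5443 - 7411/6487)) + 25321/22428 = (22130 - 35316152/6487) + 25321/22428 = 108241158/6487 + 25321/22428 = 2427796948951/145490436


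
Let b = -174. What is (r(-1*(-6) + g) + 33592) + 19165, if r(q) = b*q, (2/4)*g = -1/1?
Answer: 52061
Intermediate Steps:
g = -2 (g = 2*(-1/1) = 2*(-1*1) = 2*(-1) = -2)
r(q) = -174*q
(r(-1*(-6) + g) + 33592) + 19165 = (-174*(-1*(-6) - 2) + 33592) + 19165 = (-174*(6 - 2) + 33592) + 19165 = (-174*4 + 33592) + 19165 = (-696 + 33592) + 19165 = 32896 + 19165 = 52061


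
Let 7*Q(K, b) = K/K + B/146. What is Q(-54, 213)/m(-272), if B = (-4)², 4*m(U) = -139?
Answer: -324/71029 ≈ -0.0045615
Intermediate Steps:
m(U) = -139/4 (m(U) = (¼)*(-139) = -139/4)
B = 16
Q(K, b) = 81/511 (Q(K, b) = (K/K + 16/146)/7 = (1 + 16*(1/146))/7 = (1 + 8/73)/7 = (⅐)*(81/73) = 81/511)
Q(-54, 213)/m(-272) = 81/(511*(-139/4)) = (81/511)*(-4/139) = -324/71029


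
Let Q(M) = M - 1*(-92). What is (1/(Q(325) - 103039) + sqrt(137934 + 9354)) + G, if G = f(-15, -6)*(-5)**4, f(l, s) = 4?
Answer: 256554999/102622 + 38*sqrt(102) ≈ 2883.8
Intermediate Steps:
Q(M) = 92 + M (Q(M) = M + 92 = 92 + M)
G = 2500 (G = 4*(-5)**4 = 4*625 = 2500)
(1/(Q(325) - 103039) + sqrt(137934 + 9354)) + G = (1/((92 + 325) - 103039) + sqrt(137934 + 9354)) + 2500 = (1/(417 - 103039) + sqrt(147288)) + 2500 = (1/(-102622) + 38*sqrt(102)) + 2500 = (-1/102622 + 38*sqrt(102)) + 2500 = 256554999/102622 + 38*sqrt(102)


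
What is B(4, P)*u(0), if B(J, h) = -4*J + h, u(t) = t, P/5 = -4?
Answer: 0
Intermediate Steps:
P = -20 (P = 5*(-4) = -20)
B(J, h) = h - 4*J
B(4, P)*u(0) = (-20 - 4*4)*0 = (-20 - 16)*0 = -36*0 = 0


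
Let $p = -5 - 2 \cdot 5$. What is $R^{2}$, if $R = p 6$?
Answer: $8100$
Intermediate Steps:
$p = -15$ ($p = -5 - 10 = -15$)
$R = -90$ ($R = \left(-15\right) 6 = -90$)
$R^{2} = \left(-90\right)^{2} = 8100$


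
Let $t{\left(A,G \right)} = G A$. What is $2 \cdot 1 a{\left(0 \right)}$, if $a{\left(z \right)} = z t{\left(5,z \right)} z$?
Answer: $0$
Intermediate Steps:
$t{\left(A,G \right)} = A G$
$a{\left(z \right)} = 5 z^{3}$ ($a{\left(z \right)} = z 5 z z = 5 z^{2} z = 5 z^{3}$)
$2 \cdot 1 a{\left(0 \right)} = 2 \cdot 1 \cdot 5 \cdot 0^{3} = 2 \cdot 5 \cdot 0 = 2 \cdot 0 = 0$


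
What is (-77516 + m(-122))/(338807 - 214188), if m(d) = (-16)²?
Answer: -77260/124619 ≈ -0.61997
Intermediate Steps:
m(d) = 256
(-77516 + m(-122))/(338807 - 214188) = (-77516 + 256)/(338807 - 214188) = -77260/124619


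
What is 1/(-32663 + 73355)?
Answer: 1/40692 ≈ 2.4575e-5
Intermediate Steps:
1/(-32663 + 73355) = 1/40692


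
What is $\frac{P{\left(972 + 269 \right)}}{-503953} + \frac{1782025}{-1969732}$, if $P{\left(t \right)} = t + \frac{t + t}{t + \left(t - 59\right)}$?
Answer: $- \frac{2181919495735075}{2405196645494108} \approx -0.90717$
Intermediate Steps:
$P{\left(t \right)} = t + \frac{2 t}{-59 + 2 t}$ ($P{\left(t \right)} = t + \frac{2 t}{t + \left(-59 + t\right)} = t + \frac{2 t}{-59 + 2 t}$)
$\frac{P{\left(972 + 269 \right)}}{-503953} + \frac{1782025}{-1969732} = \frac{\left(972 + 269\right) \frac{1}{-59 + 2 \left(972 + 269\right)} \left(-57 + 2 \left(972 + 269\right)\right)}{-503953} + \frac{1782025}{-1969732} = \frac{1241 \left(-57 + 2 \cdot 1241\right)}{-59 + 2 \cdot 1241} \left(- \frac{1}{503953}\right) + 1782025 \left(- \frac{1}{1969732}\right) = \frac{1241 \left(-57 + 2482\right)}{-59 + 2482} \left(- \frac{1}{503953}\right) - \frac{1782025}{1969732} = 1241 \cdot \frac{1}{2423} \cdot 2425 \left(- \frac{1}{503953}\right) - \frac{1782025}{1969732} = \frac{3009425}{2423} \left(- \frac{1}{503953}\right) - \frac{1782025}{1969732} = - \frac{3009425}{1221078119} - \frac{1782025}{1969732} = - \frac{2181919495735075}{2405196645494108}$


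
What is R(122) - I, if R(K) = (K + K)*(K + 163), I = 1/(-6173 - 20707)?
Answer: 1869235201/26880 ≈ 69540.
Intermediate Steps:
I = -1/26880 (I = 1/(-26880) = -1/26880 ≈ -3.7202e-5)
R(K) = 2*K*(163 + K) (R(K) = (2*K)*(163 + K) = 2*K*(163 + K))
R(122) - I = 2*122*(163 + 122) - 1*(-1/26880) = 2*122*285 + 1/26880 = 69540 + 1/26880 = 1869235201/26880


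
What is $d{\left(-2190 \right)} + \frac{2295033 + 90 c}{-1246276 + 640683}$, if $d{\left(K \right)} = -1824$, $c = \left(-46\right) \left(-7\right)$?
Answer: $- \frac{1106925645}{605593} \approx -1827.8$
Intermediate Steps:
$c = 322$
$d{\left(-2190 \right)} + \frac{2295033 + 90 c}{-1246276 + 640683} = -1824 + \frac{2295033 + 90 \cdot 322}{-1246276 + 640683} = -1824 + \frac{2295033 + 28980}{-605593} = -1824 + 2324013 \left(- \frac{1}{605593}\right) = -1824 - \frac{2324013}{605593} = - \frac{1106925645}{605593}$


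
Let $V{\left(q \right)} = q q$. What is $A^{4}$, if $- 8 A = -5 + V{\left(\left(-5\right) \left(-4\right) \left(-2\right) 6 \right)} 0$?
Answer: $\frac{625}{4096} \approx 0.15259$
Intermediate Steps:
$V{\left(q \right)} = q^{2}$
$A = \frac{5}{8}$ ($A = - \frac{-5 + \left(\left(-5\right) \left(-4\right) \left(-2\right) 6\right)^{2} \cdot 0}{8} = - \frac{-5 + \left(20 \left(-2\right) 6\right)^{2} \cdot 0}{8} = - \frac{-5 + \left(\left(-40\right) 6\right)^{2} \cdot 0}{8} = - \frac{-5 + \left(-240\right)^{2} \cdot 0}{8} = - \frac{-5 + 57600 \cdot 0}{8} = - \frac{-5 + 0}{8} = \left(- \frac{1}{8}\right) \left(-5\right) = \frac{5}{8} \approx 0.625$)
$A^{4} = \left(\frac{5}{8}\right)^{4} = \frac{625}{4096}$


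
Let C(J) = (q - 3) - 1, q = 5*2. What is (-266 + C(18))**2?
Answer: 67600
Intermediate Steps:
q = 10
C(J) = 6 (C(J) = (10 - 3) - 1 = 7 - 1 = 6)
(-266 + C(18))**2 = (-266 + 6)**2 = (-260)**2 = 67600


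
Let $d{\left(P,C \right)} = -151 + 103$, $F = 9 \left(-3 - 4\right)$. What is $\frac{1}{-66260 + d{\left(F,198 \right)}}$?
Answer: $- \frac{1}{66308} \approx -1.5081 \cdot 10^{-5}$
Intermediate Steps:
$F = -63$ ($F = 9 \left(-7\right) = -63$)
$d{\left(P,C \right)} = -48$
$\frac{1}{-66260 + d{\left(F,198 \right)}} = \frac{1}{-66260 - 48} = \frac{1}{-66308} = - \frac{1}{66308}$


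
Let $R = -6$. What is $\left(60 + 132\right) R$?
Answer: $-1152$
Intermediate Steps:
$\left(60 + 132\right) R = \left(60 + 132\right) \left(-6\right) = 192 \left(-6\right) = -1152$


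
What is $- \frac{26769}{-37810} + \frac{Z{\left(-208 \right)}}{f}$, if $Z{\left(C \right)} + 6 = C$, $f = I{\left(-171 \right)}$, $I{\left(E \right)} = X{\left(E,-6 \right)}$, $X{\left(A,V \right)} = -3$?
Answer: $\frac{8171647}{113430} \approx 72.041$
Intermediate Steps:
$I{\left(E \right)} = -3$
$f = -3$
$Z{\left(C \right)} = -6 + C$
$- \frac{26769}{-37810} + \frac{Z{\left(-208 \right)}}{f} = - \frac{26769}{-37810} + \frac{-6 - 208}{-3} = \left(-26769\right) \left(- \frac{1}{37810}\right) - - \frac{214}{3} = \frac{26769}{37810} + \frac{214}{3} = \frac{8171647}{113430}$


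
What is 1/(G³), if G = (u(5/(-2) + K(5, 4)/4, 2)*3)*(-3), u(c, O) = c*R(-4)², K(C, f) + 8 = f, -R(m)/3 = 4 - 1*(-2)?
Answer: 1/1063081821816 ≈ 9.4066e-13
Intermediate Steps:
R(m) = -18 (R(m) = -3*(4 - 1*(-2)) = -3*(4 + 2) = -3*6 = -18)
K(C, f) = -8 + f
u(c, O) = 324*c (u(c, O) = c*(-18)² = c*324 = 324*c)
G = 10206 (G = ((324*(5/(-2) + (-8 + 4)/4))*3)*(-3) = ((324*(5*(-½) - 4*¼))*3)*(-3) = ((324*(-5/2 - 1))*3)*(-3) = ((324*(-7/2))*3)*(-3) = -1134*3*(-3) = -3402*(-3) = 10206)
1/(G³) = 1/(10206³) = 1/1063081821816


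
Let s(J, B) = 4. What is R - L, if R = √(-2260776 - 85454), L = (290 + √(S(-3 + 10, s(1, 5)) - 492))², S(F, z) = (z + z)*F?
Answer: -83664 - 1160*I*√109 + 101*I*√230 ≈ -83664.0 - 10579.0*I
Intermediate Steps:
S(F, z) = 2*F*z (S(F, z) = (2*z)*F = 2*F*z)
L = (290 + 2*I*√109)² (L = (290 + √(2*(-3 + 10)*4 - 492))² = (290 + √(2*7*4 - 492))² = (290 + √(56 - 492))² = (290 + √(-436))² = (290 + 2*I*√109)² ≈ 83664.0 + 12111.0*I)
R = 101*I*√230 (R = √(-2346230) = 101*I*√230 ≈ 1531.7*I)
R - L = 101*I*√230 - (83664 + 1160*I*√109) = 101*I*√230 + (-83664 - 1160*I*√109) = -83664 - 1160*I*√109 + 101*I*√230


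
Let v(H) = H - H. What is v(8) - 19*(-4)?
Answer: 76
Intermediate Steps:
v(H) = 0
v(8) - 19*(-4) = 0 - 19*(-4) = 0 + 76 = 76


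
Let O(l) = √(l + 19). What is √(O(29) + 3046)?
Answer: √(3046 + 4*√3) ≈ 55.253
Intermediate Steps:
O(l) = √(19 + l)
√(O(29) + 3046) = √(√(19 + 29) + 3046) = √(√48 + 3046) = √(4*√3 + 3046) = √(3046 + 4*√3)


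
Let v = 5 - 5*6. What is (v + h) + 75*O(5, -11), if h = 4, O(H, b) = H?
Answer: 354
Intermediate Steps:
v = -25 (v = 5 - 30 = -25)
(v + h) + 75*O(5, -11) = (-25 + 4) + 75*5 = -21 + 375 = 354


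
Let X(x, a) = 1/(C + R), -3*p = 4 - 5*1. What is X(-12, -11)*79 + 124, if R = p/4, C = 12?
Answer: 18928/145 ≈ 130.54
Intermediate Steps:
p = ⅓ (p = -(4 - 5*1)/3 = -(4 - 5)/3 = -⅓*(-1) = ⅓ ≈ 0.33333)
R = 1/12 (R = (⅓)/4 = (⅓)*(¼) = 1/12 ≈ 0.083333)
X(x, a) = 12/145 (X(x, a) = 1/(12 + 1/12) = 1/(145/12) = 12/145)
X(-12, -11)*79 + 124 = (12/145)*79 + 124 = 948/145 + 124 = 18928/145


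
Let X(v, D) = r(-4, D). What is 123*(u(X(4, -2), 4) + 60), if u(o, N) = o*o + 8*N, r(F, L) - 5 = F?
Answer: 11439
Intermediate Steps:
r(F, L) = 5 + F
X(v, D) = 1 (X(v, D) = 5 - 4 = 1)
u(o, N) = o² + 8*N
123*(u(X(4, -2), 4) + 60) = 123*((1² + 8*4) + 60) = 123*((1 + 32) + 60) = 123*(33 + 60) = 123*93 = 11439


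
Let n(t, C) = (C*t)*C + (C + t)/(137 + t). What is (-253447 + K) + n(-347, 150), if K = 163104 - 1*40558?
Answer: -1667064013/210 ≈ -7.9384e+6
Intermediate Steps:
K = 122546 (K = 163104 - 40558 = 122546)
n(t, C) = t*C**2 + (C + t)/(137 + t)
(-253447 + K) + n(-347, 150) = (-253447 + 122546) + (150 - 347 + 150**2*(-347)**2 + 137*(-347)*150**2)/(137 - 347) = -130901 + (150 - 347 + 22500*120409 + 137*(-347)*22500)/(-210) = -130901 - (150 - 347 + 2709202500 - 1069627500)/210 = -130901 - 1/210*1639574803 = -130901 - 1639574803/210 = -1667064013/210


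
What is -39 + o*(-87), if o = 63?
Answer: -5520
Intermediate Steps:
-39 + o*(-87) = -39 + 63*(-87) = -39 - 5481 = -5520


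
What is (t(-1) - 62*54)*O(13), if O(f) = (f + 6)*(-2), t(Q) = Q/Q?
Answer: 127186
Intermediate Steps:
t(Q) = 1
O(f) = -12 - 2*f (O(f) = (6 + f)*(-2) = -12 - 2*f)
(t(-1) - 62*54)*O(13) = (1 - 62*54)*(-12 - 2*13) = (1 - 3348)*(-12 - 26) = -3347*(-38) = 127186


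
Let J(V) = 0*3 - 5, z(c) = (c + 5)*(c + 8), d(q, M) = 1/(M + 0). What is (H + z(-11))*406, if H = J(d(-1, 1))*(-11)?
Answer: 29638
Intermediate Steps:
d(q, M) = 1/M
z(c) = (5 + c)*(8 + c)
J(V) = -5 (J(V) = 0 - 5 = -5)
H = 55 (H = -5*(-11) = 55)
(H + z(-11))*406 = (55 + (40 + (-11)**2 + 13*(-11)))*406 = (55 + (40 + 121 - 143))*406 = (55 + 18)*406 = 73*406 = 29638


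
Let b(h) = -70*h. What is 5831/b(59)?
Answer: -833/590 ≈ -1.4119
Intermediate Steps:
5831/b(59) = 5831/((-70*59)) = 5831/(-4130) = 5831*(-1/4130) = -833/590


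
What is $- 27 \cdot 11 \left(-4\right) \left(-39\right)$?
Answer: $-46332$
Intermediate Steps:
$- 27 \cdot 11 \left(-4\right) \left(-39\right) = \left(-27\right) \left(-44\right) \left(-39\right) = 1188 \left(-39\right) = -46332$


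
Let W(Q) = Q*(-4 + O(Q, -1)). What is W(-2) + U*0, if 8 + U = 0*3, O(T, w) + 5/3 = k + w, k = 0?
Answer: 40/3 ≈ 13.333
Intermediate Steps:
O(T, w) = -5/3 + w (O(T, w) = -5/3 + (0 + w) = -5/3 + w)
U = -8 (U = -8 + 0*3 = -8 + 0 = -8)
W(Q) = -20*Q/3 (W(Q) = Q*(-4 + (-5/3 - 1)) = Q*(-4 - 8/3) = Q*(-20/3) = -20*Q/3)
W(-2) + U*0 = -20/3*(-2) - 8*0 = 40/3 + 0 = 40/3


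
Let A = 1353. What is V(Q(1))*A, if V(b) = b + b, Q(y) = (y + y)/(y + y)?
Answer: 2706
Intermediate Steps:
Q(y) = 1 (Q(y) = (2*y)/((2*y)) = (2*y)*(1/(2*y)) = 1)
V(b) = 2*b
V(Q(1))*A = (2*1)*1353 = 2*1353 = 2706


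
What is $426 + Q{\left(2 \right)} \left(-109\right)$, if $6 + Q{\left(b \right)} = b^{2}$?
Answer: $644$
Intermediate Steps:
$Q{\left(b \right)} = -6 + b^{2}$
$426 + Q{\left(2 \right)} \left(-109\right) = 426 + \left(-6 + 2^{2}\right) \left(-109\right) = 426 + \left(-6 + 4\right) \left(-109\right) = 426 - -218 = 426 + 218 = 644$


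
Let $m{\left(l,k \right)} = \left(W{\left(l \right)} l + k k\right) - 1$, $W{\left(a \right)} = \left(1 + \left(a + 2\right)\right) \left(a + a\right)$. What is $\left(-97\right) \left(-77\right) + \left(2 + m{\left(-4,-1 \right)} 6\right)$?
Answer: $7279$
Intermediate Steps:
$W{\left(a \right)} = 2 a \left(3 + a\right)$ ($W{\left(a \right)} = \left(1 + \left(2 + a\right)\right) 2 a = \left(3 + a\right) 2 a = 2 a \left(3 + a\right)$)
$m{\left(l,k \right)} = -1 + k^{2} + 2 l^{2} \left(3 + l\right)$ ($m{\left(l,k \right)} = \left(2 l \left(3 + l\right) l + k k\right) - 1 = \left(2 l^{2} \left(3 + l\right) + k^{2}\right) - 1 = \left(k^{2} + 2 l^{2} \left(3 + l\right)\right) - 1 = -1 + k^{2} + 2 l^{2} \left(3 + l\right)$)
$\left(-97\right) \left(-77\right) + \left(2 + m{\left(-4,-1 \right)} 6\right) = \left(-97\right) \left(-77\right) + \left(2 + \left(-1 + \left(-1\right)^{2} + 2 \left(-4\right)^{2} \left(3 - 4\right)\right) 6\right) = 7469 + \left(2 + \left(-1 + 1 + 2 \cdot 16 \left(-1\right)\right) 6\right) = 7469 + \left(2 + \left(-1 + 1 - 32\right) 6\right) = 7469 + \left(2 - 192\right) = 7469 - 190 = 7279$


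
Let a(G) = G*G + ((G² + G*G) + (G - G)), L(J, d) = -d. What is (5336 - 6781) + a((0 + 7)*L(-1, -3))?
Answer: -122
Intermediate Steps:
a(G) = 3*G² (a(G) = G² + ((G² + G²) + 0) = G² + (2*G² + 0) = G² + 2*G² = 3*G²)
(5336 - 6781) + a((0 + 7)*L(-1, -3)) = (5336 - 6781) + 3*((0 + 7)*(-1*(-3)))² = -1445 + 3*(7*3)² = -1445 + 3*21² = -1445 + 3*441 = -1445 + 1323 = -122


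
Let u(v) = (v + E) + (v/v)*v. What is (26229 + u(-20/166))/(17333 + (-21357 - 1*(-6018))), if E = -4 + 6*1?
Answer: 2177153/165502 ≈ 13.155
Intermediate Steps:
E = 2 (E = -4 + 6 = 2)
u(v) = 2 + 2*v (u(v) = (v + 2) + (v/v)*v = (2 + v) + 1*v = (2 + v) + v = 2 + 2*v)
(26229 + u(-20/166))/(17333 + (-21357 - 1*(-6018))) = (26229 + (2 + 2*(-20/166)))/(17333 + (-21357 - 1*(-6018))) = (26229 + (2 + 2*(-20*1/166)))/(17333 + (-21357 + 6018)) = (26229 + (2 + 2*(-10/83)))/(17333 - 15339) = (26229 + (2 - 20/83))/1994 = (26229 + 146/83)*(1/1994) = (2177153/83)*(1/1994) = 2177153/165502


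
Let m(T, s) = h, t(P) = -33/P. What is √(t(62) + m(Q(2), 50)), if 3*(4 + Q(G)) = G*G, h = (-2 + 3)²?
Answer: √1798/62 ≈ 0.68392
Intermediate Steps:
h = 1 (h = 1² = 1)
Q(G) = -4 + G²/3 (Q(G) = -4 + (G*G)/3 = -4 + G²/3)
m(T, s) = 1
√(t(62) + m(Q(2), 50)) = √(-33/62 + 1) = √(29/62) = √1798/62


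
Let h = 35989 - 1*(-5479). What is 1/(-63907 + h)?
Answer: -1/22439 ≈ -4.4565e-5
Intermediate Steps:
h = 41468 (h = 35989 + 5479 = 41468)
1/(-63907 + h) = 1/(-63907 + 41468) = 1/(-22439) = -1/22439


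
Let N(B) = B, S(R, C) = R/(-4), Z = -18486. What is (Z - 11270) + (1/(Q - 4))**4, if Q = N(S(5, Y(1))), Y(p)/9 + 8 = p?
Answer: -5786976380/194481 ≈ -29756.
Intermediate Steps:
Y(p) = -72 + 9*p
S(R, C) = -R/4 (S(R, C) = R*(-1/4) = -R/4)
Q = -5/4 (Q = -1/4*5 = -5/4 ≈ -1.2500)
(Z - 11270) + (1/(Q - 4))**4 = (-18486 - 11270) + (1/(-5/4 - 4))**4 = -29756 + (1/(-21/4))**4 = -29756 + (-4/21)**4 = -29756 + 256/194481 = -5786976380/194481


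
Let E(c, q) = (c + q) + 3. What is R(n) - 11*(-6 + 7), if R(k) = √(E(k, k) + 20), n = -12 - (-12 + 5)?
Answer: -11 + √13 ≈ -7.3944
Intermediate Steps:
E(c, q) = 3 + c + q
n = -5 (n = -12 - 1*(-7) = -12 + 7 = -5)
R(k) = √(23 + 2*k) (R(k) = √((3 + k + k) + 20) = √((3 + 2*k) + 20) = √(23 + 2*k))
R(n) - 11*(-6 + 7) = √(23 + 2*(-5)) - 11*(-6 + 7) = √(23 - 10) - 11 = √13 - 1*11 = √13 - 11 = -11 + √13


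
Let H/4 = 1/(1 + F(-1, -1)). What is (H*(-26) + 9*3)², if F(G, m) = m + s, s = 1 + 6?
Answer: 7225/49 ≈ 147.45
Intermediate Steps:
s = 7
F(G, m) = 7 + m (F(G, m) = m + 7 = 7 + m)
H = 4/7 (H = 4/(1 + (7 - 1)) = 4/(1 + 6) = 4/7 ≈ 0.57143)
(H*(-26) + 9*3)² = ((4/7)*(-26) + 9*3)² = (-104/7 + 27)² = (85/7)² = 7225/49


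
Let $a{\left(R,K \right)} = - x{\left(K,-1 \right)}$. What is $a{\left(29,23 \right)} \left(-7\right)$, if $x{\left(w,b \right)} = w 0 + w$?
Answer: $161$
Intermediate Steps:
$x{\left(w,b \right)} = w$ ($x{\left(w,b \right)} = 0 + w = w$)
$a{\left(R,K \right)} = - K$
$a{\left(29,23 \right)} \left(-7\right) = \left(-1\right) 23 \left(-7\right) = \left(-23\right) \left(-7\right) = 161$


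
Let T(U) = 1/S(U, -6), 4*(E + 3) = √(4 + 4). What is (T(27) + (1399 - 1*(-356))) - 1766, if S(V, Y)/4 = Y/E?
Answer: -87/8 - √2/48 ≈ -10.904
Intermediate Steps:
E = -3 + √2/2 (E = -3 + √(4 + 4)/4 = -3 + √8/4 = -3 + (2*√2)/4 = -3 + √2/2 ≈ -2.2929)
S(V, Y) = 4*Y/(-3 + √2/2) (S(V, Y) = 4*(Y/(-3 + √2/2)) = 4*Y/(-3 + √2/2))
T(U) = 1/(144/17 + 24*√2/17) (T(U) = 1/(-24/17*(-6) - 4/17*(-6)*√2) = 1/(144/17 + 24*√2/17))
(T(27) + (1399 - 1*(-356))) - 1766 = ((⅛ - √2/48) + (1399 - 1*(-356))) - 1766 = ((⅛ - √2/48) + (1399 + 356)) - 1766 = ((⅛ - √2/48) + 1755) - 1766 = (14041/8 - √2/48) - 1766 = -87/8 - √2/48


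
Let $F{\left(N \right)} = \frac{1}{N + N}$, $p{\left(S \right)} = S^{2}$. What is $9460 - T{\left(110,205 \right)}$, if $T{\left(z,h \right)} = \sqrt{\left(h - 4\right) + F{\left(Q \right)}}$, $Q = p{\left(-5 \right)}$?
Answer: $9460 - \frac{23 \sqrt{38}}{10} \approx 9445.8$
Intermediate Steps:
$Q = 25$ ($Q = \left(-5\right)^{2} = 25$)
$F{\left(N \right)} = \frac{1}{2 N}$
$T{\left(z,h \right)} = \sqrt{- \frac{199}{50} + h}$ ($T{\left(z,h \right)} = \sqrt{\left(h - 4\right) + \frac{1}{2 \cdot 25}} = \sqrt{\left(-4 + h\right) + \frac{1}{2} \cdot \frac{1}{25}} = \sqrt{\left(-4 + h\right) + \frac{1}{50}} = \sqrt{- \frac{199}{50} + h}$)
$9460 - T{\left(110,205 \right)} = 9460 - \frac{\sqrt{-398 + 100 \cdot 205}}{10} = 9460 - \frac{\sqrt{-398 + 20500}}{10} = 9460 - \frac{\sqrt{20102}}{10} = 9460 - \frac{23 \sqrt{38}}{10}$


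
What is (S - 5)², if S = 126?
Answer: 14641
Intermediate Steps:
(S - 5)² = (126 - 5)² = 121² = 14641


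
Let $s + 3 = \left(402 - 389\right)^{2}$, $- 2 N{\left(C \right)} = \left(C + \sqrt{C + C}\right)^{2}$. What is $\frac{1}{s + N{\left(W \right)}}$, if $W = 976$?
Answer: $- \frac{238549}{112881536626} + \frac{976 \sqrt{122}}{56440768313} \approx -1.9223 \cdot 10^{-6}$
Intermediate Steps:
$N{\left(C \right)} = - \frac{\left(C + \sqrt{2} \sqrt{C}\right)^{2}}{2}$ ($N{\left(C \right)} = - \frac{\left(C + \sqrt{C + C}\right)^{2}}{2} = - \frac{\left(C + \sqrt{2 C}\right)^{2}}{2} = - \frac{\left(C + \sqrt{2} \sqrt{C}\right)^{2}}{2}$)
$s = 166$ ($s = -3 + \left(402 - 389\right)^{2} = -3 + 13^{2} = -3 + 169 = 166$)
$\frac{1}{s + N{\left(W \right)}} = \frac{1}{166 - \frac{\left(976 + \sqrt{2} \sqrt{976}\right)^{2}}{2}} = \frac{1}{166 - \frac{\left(976 + \sqrt{2} \cdot 4 \sqrt{61}\right)^{2}}{2}} = \frac{1}{166 - \frac{\left(976 + 4 \sqrt{122}\right)^{2}}{2}}$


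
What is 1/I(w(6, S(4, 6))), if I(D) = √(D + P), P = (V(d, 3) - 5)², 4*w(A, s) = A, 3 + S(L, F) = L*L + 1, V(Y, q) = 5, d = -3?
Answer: √6/3 ≈ 0.81650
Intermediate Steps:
S(L, F) = -2 + L² (S(L, F) = -3 + (L*L + 1) = -3 + (L² + 1) = -3 + (1 + L²) = -2 + L²)
w(A, s) = A/4
P = 0 (P = (5 - 5)² = 0² = 0)
I(D) = √D (I(D) = √(D + 0) = √D)
1/I(w(6, S(4, 6))) = 1/(√((¼)*6)) = 1/(√(3/2)) = 1/(√6/2) = √6/3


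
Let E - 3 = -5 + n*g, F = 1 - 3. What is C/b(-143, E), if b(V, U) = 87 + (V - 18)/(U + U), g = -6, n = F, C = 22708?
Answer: 454160/1579 ≈ 287.63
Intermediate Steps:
F = -2
n = -2
E = 10 (E = 3 + (-5 - 2*(-6)) = 3 + (-5 + 12) = 3 + 7 = 10)
b(V, U) = 87 + (-18 + V)/(2*U) (b(V, U) = 87 + (-18 + V)/((2*U)) = 87 + (-18 + V)*(1/(2*U)) = 87 + (-18 + V)/(2*U))
C/b(-143, E) = 22708/(((½)*(-18 - 143 + 174*10)/10)) = 22708/(((½)*(⅒)*(-18 - 143 + 1740))) = 22708/(((½)*(⅒)*1579)) = 22708/(1579/20) = 22708*(20/1579) = 454160/1579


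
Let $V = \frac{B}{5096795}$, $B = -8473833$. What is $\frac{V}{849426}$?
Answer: $- \frac{2824611}{1443116729890} \approx -1.9573 \cdot 10^{-6}$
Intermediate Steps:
$V = - \frac{8473833}{5096795} \approx -1.6626$
$\frac{V}{849426} = - \frac{8473833}{5096795 \cdot 849426} = \left(- \frac{8473833}{5096795}\right) \frac{1}{849426} = - \frac{2824611}{1443116729890}$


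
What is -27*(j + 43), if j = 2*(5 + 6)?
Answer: -1755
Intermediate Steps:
j = 22 (j = 2*11 = 22)
-27*(j + 43) = -27*(22 + 43) = -27*65 = -1755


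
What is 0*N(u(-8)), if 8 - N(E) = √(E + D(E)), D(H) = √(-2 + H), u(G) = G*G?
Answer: 0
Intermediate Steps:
u(G) = G²
N(E) = 8 - √(E + √(-2 + E))
0*N(u(-8)) = 0*(8 - √((-8)² + √(-2 + (-8)²))) = 0*(8 - √(64 + √(-2 + 64))) = 0*(8 - √(64 + √62)) = 0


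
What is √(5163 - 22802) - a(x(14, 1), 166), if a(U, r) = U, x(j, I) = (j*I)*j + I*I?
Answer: -197 + I*√17639 ≈ -197.0 + 132.81*I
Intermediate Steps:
x(j, I) = I² + I*j² (x(j, I) = (I*j)*j + I² = I*j² + I² = I² + I*j²)
√(5163 - 22802) - a(x(14, 1), 166) = √(5163 - 22802) - (1 + 14²) = √(-17639) - (1 + 196) = I*√17639 - 197 = -197 + I*√17639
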